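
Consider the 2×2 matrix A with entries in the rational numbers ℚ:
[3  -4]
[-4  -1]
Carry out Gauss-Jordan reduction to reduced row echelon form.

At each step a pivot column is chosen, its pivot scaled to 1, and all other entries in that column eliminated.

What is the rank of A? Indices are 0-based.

rank = 2

[1] R0 /= 3  ⇒  (1, -4/3)
     R1 -= -4·R0  ⇒  (0, -19/3)
[2] R1 /= -19/3  ⇒  (0, 1)
     R0 -= -4/3·R1  ⇒  (1, 0)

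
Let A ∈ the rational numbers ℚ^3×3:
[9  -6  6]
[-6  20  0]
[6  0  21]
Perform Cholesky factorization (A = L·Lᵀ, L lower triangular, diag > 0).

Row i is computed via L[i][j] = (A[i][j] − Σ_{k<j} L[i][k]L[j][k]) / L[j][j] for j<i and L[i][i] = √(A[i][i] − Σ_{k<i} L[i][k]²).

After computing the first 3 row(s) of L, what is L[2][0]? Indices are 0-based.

L[2][0] = 2

Step 1: L[0][0] = √(9) = 3.
  L[1][0] = (-6) / L[0][0] = -2.
Step 2: L[1][1] = √(16) = 4.
  L[2][0] = (6) / L[0][0] = 2.
  L[2][1] = (4) / L[1][1] = 1.
Step 3: L[2][2] = √(16) = 4.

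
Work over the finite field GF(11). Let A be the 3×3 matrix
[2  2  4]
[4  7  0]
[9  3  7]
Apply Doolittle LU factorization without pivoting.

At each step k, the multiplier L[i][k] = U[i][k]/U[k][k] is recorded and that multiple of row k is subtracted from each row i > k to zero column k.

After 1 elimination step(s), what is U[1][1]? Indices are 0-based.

Step 1: pivot at (0,0) is 2.
  row1 ← row1 − (2)·row0  ⇒  L[1][0]=2, U row1=(0, 3, 3)
  row2 ← row2 − (10)·row0  ⇒  L[2][0]=10, U row2=(0, 5, 0)

U[1][1] = 3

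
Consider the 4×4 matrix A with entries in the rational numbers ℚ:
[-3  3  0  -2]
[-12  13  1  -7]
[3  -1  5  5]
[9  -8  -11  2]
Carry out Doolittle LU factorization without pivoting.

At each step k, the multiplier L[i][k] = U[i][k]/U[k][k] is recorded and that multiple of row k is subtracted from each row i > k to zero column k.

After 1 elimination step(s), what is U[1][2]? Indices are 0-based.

U[1][2] = 1

Step 1: pivot at (0,0) is -3.
  row1 ← row1 − (4)·row0  ⇒  L[1][0]=4, U row1=(0, 1, 1, 1)
  row2 ← row2 − (-1)·row0  ⇒  L[2][0]=-1, U row2=(0, 2, 5, 3)
  row3 ← row3 − (-3)·row0  ⇒  L[3][0]=-3, U row3=(0, 1, -11, -4)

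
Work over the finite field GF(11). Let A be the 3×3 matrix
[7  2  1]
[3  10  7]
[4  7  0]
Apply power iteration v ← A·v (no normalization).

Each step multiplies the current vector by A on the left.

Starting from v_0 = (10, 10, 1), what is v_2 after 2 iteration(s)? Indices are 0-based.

v_0 = (10, 10, 1).
v_1 = A·v_0 = (3, 5, 0).
v_2 = A·v_1 = (9, 4, 3).

v_2 = (9, 4, 3)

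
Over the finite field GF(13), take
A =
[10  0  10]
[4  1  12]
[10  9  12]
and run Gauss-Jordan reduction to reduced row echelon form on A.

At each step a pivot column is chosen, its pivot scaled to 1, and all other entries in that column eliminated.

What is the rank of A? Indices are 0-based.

rank = 3

step 1: normalize row 0 (÷10) = (1, 0, 1)
  row 1: subtract 4×row0 = (0, 1, 8)
  row 2: subtract 10×row0 = (0, 9, 2)
step 2: normalize row 1 (÷1) = (0, 1, 8)
  row 2: subtract 9×row1 = (0, 0, 8)
step 3: normalize row 2 (÷8) = (0, 0, 1)
  row 0: subtract 1×row2 = (1, 0, 0)
  row 1: subtract 8×row2 = (0, 1, 0)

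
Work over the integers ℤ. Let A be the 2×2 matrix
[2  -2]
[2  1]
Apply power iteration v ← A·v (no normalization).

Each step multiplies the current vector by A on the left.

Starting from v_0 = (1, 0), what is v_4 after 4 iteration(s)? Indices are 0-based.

v_4 = (-36, -18)

v_0 = (1, 0).
v_1 = A·v_0 = (2, 2).
v_2 = A·v_1 = (0, 6).
v_3 = A·v_2 = (-12, 6).
v_4 = A·v_3 = (-36, -18).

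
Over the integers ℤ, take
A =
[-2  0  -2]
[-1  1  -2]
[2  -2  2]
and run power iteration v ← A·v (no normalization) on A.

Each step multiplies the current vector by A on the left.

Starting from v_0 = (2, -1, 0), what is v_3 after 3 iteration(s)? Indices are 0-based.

v_0 = (2, -1, 0).
v_1 = A·v_0 = (-4, -3, 6).
v_2 = A·v_1 = (-4, -11, 10).
v_3 = A·v_2 = (-12, -27, 34).

v_3 = (-12, -27, 34)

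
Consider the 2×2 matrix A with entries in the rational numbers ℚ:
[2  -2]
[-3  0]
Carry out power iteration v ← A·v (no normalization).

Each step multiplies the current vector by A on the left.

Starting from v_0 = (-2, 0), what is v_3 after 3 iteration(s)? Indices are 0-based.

v_3 = (-64, 60)

v_0 = (-2, 0).
v_1 = A·v_0 = (-4, 6).
v_2 = A·v_1 = (-20, 12).
v_3 = A·v_2 = (-64, 60).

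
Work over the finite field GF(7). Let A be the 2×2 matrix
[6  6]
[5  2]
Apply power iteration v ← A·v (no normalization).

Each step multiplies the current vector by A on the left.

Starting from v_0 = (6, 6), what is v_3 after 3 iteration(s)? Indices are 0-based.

v_0 = (6, 6).
v_1 = A·v_0 = (2, 0).
v_2 = A·v_1 = (5, 3).
v_3 = A·v_2 = (6, 3).

v_3 = (6, 3)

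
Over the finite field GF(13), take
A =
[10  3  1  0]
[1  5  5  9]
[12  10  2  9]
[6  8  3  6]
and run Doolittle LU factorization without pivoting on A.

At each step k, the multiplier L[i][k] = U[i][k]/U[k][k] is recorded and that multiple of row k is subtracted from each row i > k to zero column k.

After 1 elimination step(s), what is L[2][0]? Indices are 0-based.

L[2][0] = 9

k=0: U[0][0]=10
  eliminate (1,0): mult=4, new row 1: (0, 6, 1, 9); set L[1][0]=4
  eliminate (2,0): mult=9, new row 2: (0, 9, 6, 9); set L[2][0]=9
  eliminate (3,0): mult=11, new row 3: (0, 1, 5, 6); set L[3][0]=11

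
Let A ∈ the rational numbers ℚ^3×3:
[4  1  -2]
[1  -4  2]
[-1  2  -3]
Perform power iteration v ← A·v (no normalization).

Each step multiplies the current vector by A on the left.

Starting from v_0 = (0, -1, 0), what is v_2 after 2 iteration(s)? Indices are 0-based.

v_0 = (0, -1, 0).
v_1 = A·v_0 = (-1, 4, -2).
v_2 = A·v_1 = (4, -21, 15).

v_2 = (4, -21, 15)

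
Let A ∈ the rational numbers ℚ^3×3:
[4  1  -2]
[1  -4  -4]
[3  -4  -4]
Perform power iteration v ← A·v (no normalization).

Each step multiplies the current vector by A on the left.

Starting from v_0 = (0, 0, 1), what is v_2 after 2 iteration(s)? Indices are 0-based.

v_0 = (0, 0, 1).
v_1 = A·v_0 = (-2, -4, -4).
v_2 = A·v_1 = (-4, 30, 26).

v_2 = (-4, 30, 26)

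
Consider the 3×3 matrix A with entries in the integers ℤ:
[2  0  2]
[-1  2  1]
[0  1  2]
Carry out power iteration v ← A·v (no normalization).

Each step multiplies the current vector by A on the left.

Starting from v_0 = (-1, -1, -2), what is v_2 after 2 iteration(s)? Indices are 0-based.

v_2 = (-22, -5, -13)

v_0 = (-1, -1, -2).
v_1 = A·v_0 = (-6, -3, -5).
v_2 = A·v_1 = (-22, -5, -13).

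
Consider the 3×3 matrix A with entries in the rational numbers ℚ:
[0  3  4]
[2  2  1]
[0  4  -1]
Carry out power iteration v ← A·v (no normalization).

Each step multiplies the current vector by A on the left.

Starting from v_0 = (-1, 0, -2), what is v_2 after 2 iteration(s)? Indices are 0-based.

v_2 = (-4, -22, -18)

v_0 = (-1, 0, -2).
v_1 = A·v_0 = (-8, -4, 2).
v_2 = A·v_1 = (-4, -22, -18).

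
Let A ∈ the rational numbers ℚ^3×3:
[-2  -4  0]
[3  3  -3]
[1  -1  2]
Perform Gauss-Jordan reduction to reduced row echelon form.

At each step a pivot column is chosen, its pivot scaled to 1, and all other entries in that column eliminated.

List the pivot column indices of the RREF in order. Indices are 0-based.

step 1: normalize row 0 (÷-2) = (1, 2, 0)
  row 1: subtract 3×row0 = (0, -3, -3)
  row 2: subtract 1×row0 = (0, -3, 2)
step 2: normalize row 1 (÷-3) = (0, 1, 1)
  row 0: subtract 2×row1 = (1, 0, -2)
  row 2: subtract -3×row1 = (0, 0, 5)
step 3: normalize row 2 (÷5) = (0, 0, 1)
  row 0: subtract -2×row2 = (1, 0, 0)
  row 1: subtract 1×row2 = (0, 1, 0)

pivot columns: 0, 1, 2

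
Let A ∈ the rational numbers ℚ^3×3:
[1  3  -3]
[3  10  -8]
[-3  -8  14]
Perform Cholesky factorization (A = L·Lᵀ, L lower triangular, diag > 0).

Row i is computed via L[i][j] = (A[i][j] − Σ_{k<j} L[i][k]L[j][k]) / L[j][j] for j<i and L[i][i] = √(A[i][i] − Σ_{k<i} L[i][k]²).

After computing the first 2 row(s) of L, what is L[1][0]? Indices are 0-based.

L[1][0] = 3

Step 1: L[0][0] = √(1) = 1.
  L[1][0] = (3) / L[0][0] = 3.
Step 2: L[1][1] = √(1) = 1.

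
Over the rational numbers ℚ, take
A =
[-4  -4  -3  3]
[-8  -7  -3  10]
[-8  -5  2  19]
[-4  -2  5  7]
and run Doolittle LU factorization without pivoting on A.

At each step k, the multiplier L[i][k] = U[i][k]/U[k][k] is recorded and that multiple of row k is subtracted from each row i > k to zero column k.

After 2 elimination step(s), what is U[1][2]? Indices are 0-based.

U[1][2] = 3

[col 0] pivot -4
  R1 -= 2*R0 → (0, 1, 3, 4)  (L[1][0] := 2)
  R2 -= 2*R0 → (0, 3, 8, 13)  (L[2][0] := 2)
  R3 -= 1*R0 → (0, 2, 8, 4)  (L[3][0] := 1)
[col 1] pivot 1
  R2 -= 3*R1 → (0, 0, -1, 1)  (L[2][1] := 3)
  R3 -= 2*R1 → (0, 0, 2, -4)  (L[3][1] := 2)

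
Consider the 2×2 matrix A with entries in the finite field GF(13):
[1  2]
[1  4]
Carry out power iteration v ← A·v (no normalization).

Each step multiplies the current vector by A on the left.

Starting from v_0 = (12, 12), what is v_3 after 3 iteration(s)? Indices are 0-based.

v_0 = (12, 12).
v_1 = A·v_0 = (10, 8).
v_2 = A·v_1 = (0, 3).
v_3 = A·v_2 = (6, 12).

v_3 = (6, 12)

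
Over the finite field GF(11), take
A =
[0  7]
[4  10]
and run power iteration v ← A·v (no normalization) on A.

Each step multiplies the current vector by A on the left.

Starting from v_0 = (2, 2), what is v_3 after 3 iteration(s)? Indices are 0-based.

v_3 = (9, 8)

v_0 = (2, 2).
v_1 = A·v_0 = (3, 6).
v_2 = A·v_1 = (9, 6).
v_3 = A·v_2 = (9, 8).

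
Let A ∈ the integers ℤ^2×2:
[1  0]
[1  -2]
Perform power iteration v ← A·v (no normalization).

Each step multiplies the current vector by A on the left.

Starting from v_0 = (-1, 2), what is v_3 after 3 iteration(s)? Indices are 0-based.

v_0 = (-1, 2).
v_1 = A·v_0 = (-1, -5).
v_2 = A·v_1 = (-1, 9).
v_3 = A·v_2 = (-1, -19).

v_3 = (-1, -19)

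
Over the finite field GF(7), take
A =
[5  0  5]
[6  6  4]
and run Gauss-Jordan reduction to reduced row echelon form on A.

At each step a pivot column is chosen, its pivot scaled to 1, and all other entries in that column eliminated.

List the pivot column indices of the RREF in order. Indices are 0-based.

pivot(0,0)=5: scale R0 → (1, 0, 1)
  clear (1,0): R1 −= (6)R0 → (0, 6, 5)
pivot(1,1)=6: scale R1 → (0, 1, 2)

pivot columns: 0, 1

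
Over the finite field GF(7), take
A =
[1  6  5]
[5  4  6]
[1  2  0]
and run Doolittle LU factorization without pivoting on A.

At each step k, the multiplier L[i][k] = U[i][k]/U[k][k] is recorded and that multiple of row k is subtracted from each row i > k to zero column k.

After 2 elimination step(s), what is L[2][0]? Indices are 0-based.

L[2][0] = 1

k=0: U[0][0]=1
  eliminate (1,0): mult=5, new row 1: (0, 2, 2); set L[1][0]=5
  eliminate (2,0): mult=1, new row 2: (0, 3, 2); set L[2][0]=1
k=1: U[1][1]=2
  eliminate (2,1): mult=5, new row 2: (0, 0, 6); set L[2][1]=5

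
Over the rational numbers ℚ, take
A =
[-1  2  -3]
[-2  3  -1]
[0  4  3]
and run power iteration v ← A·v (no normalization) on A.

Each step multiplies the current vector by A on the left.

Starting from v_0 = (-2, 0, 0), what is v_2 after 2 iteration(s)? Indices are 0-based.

v_2 = (6, 8, 16)

v_0 = (-2, 0, 0).
v_1 = A·v_0 = (2, 4, 0).
v_2 = A·v_1 = (6, 8, 16).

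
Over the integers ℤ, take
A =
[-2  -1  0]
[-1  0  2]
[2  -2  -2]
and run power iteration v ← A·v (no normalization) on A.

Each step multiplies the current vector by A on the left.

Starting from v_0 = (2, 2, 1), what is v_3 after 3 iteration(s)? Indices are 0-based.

v_3 = (-26, -28, 36)

v_0 = (2, 2, 1).
v_1 = A·v_0 = (-6, 0, -2).
v_2 = A·v_1 = (12, 2, -8).
v_3 = A·v_2 = (-26, -28, 36).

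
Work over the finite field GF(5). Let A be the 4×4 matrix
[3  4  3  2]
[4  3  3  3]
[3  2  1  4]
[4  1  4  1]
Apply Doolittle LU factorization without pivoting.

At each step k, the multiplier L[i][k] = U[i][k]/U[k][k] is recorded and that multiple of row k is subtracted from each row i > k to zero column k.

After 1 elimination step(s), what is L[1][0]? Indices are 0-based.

[col 0] pivot 3
  R1 -= 3*R0 → (0, 1, 4, 2)  (L[1][0] := 3)
  R2 -= 1*R0 → (0, 3, 3, 2)  (L[2][0] := 1)
  R3 -= 3*R0 → (0, 4, 0, 0)  (L[3][0] := 3)

L[1][0] = 3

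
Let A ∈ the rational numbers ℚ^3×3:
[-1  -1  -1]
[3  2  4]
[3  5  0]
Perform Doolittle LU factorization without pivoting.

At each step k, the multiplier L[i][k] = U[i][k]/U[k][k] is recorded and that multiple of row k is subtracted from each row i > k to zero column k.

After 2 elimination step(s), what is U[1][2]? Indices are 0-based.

k=0: U[0][0]=-1
  eliminate (1,0): mult=-3, new row 1: (0, -1, 1); set L[1][0]=-3
  eliminate (2,0): mult=-3, new row 2: (0, 2, -3); set L[2][0]=-3
k=1: U[1][1]=-1
  eliminate (2,1): mult=-2, new row 2: (0, 0, -1); set L[2][1]=-2

U[1][2] = 1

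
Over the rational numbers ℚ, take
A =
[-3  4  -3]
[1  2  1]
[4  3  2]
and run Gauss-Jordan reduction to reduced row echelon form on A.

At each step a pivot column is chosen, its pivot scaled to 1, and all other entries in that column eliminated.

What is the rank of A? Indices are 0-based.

rank = 3

pivot(0,0)=-3: scale R0 → (1, -4/3, 1)
  clear (1,0): R1 −= (1)R0 → (0, 10/3, 0)
  clear (2,0): R2 −= (4)R0 → (0, 25/3, -2)
pivot(1,1)=10/3: scale R1 → (0, 1, 0)
  clear (0,1): R0 −= (-4/3)R1 → (1, 0, 1)
  clear (2,1): R2 −= (25/3)R1 → (0, 0, -2)
pivot(2,2)=-2: scale R2 → (0, 0, 1)
  clear (0,2): R0 −= (1)R2 → (1, 0, 0)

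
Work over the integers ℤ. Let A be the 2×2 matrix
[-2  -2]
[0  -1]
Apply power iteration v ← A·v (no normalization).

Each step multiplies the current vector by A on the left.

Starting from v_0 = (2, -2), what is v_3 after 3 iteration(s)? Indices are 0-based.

v_3 = (12, 2)

v_0 = (2, -2).
v_1 = A·v_0 = (0, 2).
v_2 = A·v_1 = (-4, -2).
v_3 = A·v_2 = (12, 2).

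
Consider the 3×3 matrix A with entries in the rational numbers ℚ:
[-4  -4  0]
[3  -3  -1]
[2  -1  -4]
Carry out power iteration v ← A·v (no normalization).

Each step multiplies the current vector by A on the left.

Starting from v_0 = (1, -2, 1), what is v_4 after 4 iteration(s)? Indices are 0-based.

v_4 = (-528, 1128, 924)

v_0 = (1, -2, 1).
v_1 = A·v_0 = (4, 8, 0).
v_2 = A·v_1 = (-48, -12, 0).
v_3 = A·v_2 = (240, -108, -84).
v_4 = A·v_3 = (-528, 1128, 924).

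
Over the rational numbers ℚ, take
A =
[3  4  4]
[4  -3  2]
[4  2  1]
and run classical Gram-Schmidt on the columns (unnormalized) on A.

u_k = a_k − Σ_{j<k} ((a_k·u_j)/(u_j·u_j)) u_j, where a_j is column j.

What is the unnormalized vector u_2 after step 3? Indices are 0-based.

u_2 = (4/3, 2/3, -5/3)

Step 1: u_0 = a_0 = (3, 4, 4).
Step 2: u_1 = a_1 − (8/41)·u_0 = (140/41, -155/41, 50/41).
Step 3: u_2 = a_2 − (24/41)·u_0 − (4/15)·u_1 = (4/3, 2/3, -5/3).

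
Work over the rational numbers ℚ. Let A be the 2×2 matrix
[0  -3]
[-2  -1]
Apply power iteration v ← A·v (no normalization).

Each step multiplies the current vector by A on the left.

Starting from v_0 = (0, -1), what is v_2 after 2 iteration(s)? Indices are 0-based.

v_2 = (-3, -7)

v_0 = (0, -1).
v_1 = A·v_0 = (3, 1).
v_2 = A·v_1 = (-3, -7).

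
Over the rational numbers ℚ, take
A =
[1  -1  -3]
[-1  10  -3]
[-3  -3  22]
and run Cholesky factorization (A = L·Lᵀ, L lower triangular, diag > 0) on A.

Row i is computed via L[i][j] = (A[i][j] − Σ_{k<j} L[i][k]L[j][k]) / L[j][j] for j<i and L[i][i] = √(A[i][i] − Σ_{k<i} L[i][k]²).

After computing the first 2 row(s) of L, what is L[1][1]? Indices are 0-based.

Step 1: L[0][0] = √(1) = 1.
  L[1][0] = (-1) / L[0][0] = -1.
Step 2: L[1][1] = √(9) = 3.

L[1][1] = 3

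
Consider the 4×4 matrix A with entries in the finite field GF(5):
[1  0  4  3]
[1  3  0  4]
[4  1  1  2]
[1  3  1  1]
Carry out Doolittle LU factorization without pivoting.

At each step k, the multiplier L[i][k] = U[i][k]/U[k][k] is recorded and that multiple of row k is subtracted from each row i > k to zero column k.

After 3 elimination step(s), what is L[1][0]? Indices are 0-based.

k=0: U[0][0]=1
  eliminate (1,0): mult=1, new row 1: (0, 3, 1, 1); set L[1][0]=1
  eliminate (2,0): mult=4, new row 2: (0, 1, 0, 0); set L[2][0]=4
  eliminate (3,0): mult=1, new row 3: (0, 3, 2, 3); set L[3][0]=1
k=1: U[1][1]=3
  eliminate (2,1): mult=2, new row 2: (0, 0, 3, 3); set L[2][1]=2
  eliminate (3,1): mult=1, new row 3: (0, 0, 1, 2); set L[3][1]=1
k=2: U[2][2]=3
  eliminate (3,2): mult=2, new row 3: (0, 0, 0, 1); set L[3][2]=2

L[1][0] = 1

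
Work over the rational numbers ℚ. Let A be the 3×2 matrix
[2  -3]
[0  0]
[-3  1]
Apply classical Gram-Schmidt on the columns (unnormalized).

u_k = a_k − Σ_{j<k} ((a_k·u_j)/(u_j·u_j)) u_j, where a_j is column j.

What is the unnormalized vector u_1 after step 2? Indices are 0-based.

Step 1: u_0 = a_0 = (2, 0, -3).
Step 2: u_1 = a_1 − (-9/13)·u_0 = (-21/13, 0, -14/13).

u_1 = (-21/13, 0, -14/13)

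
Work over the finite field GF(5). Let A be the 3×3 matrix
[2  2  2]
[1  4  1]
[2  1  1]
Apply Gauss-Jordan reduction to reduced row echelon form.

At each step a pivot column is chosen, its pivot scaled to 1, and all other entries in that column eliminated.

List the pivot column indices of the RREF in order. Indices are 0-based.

pivot(0,0)=2: scale R0 → (1, 1, 1)
  clear (1,0): R1 −= (1)R0 → (0, 3, 0)
  clear (2,0): R2 −= (2)R0 → (0, 4, 4)
pivot(1,1)=3: scale R1 → (0, 1, 0)
  clear (0,1): R0 −= (1)R1 → (1, 0, 1)
  clear (2,1): R2 −= (4)R1 → (0, 0, 4)
pivot(2,2)=4: scale R2 → (0, 0, 1)
  clear (0,2): R0 −= (1)R2 → (1, 0, 0)

pivot columns: 0, 1, 2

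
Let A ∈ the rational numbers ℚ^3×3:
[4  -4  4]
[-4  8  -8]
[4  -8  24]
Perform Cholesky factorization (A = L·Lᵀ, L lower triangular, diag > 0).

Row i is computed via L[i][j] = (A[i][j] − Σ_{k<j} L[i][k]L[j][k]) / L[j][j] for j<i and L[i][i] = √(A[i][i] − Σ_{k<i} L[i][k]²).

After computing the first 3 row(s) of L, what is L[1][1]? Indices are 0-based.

Step 1: L[0][0] = √(4) = 2.
  L[1][0] = (-4) / L[0][0] = -2.
Step 2: L[1][1] = √(4) = 2.
  L[2][0] = (4) / L[0][0] = 2.
  L[2][1] = (-4) / L[1][1] = -2.
Step 3: L[2][2] = √(16) = 4.

L[1][1] = 2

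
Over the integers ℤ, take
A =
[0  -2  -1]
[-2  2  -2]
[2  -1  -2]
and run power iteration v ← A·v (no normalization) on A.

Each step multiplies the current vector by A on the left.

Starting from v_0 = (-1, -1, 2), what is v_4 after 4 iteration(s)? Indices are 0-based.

v_4 = (104, -56, 22)

v_0 = (-1, -1, 2).
v_1 = A·v_0 = (0, -4, -5).
v_2 = A·v_1 = (13, 2, 14).
v_3 = A·v_2 = (-18, -50, -4).
v_4 = A·v_3 = (104, -56, 22).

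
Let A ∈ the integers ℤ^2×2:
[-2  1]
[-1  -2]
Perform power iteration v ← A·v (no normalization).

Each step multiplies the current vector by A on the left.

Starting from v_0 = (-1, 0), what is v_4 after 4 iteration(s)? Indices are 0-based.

v_0 = (-1, 0).
v_1 = A·v_0 = (2, 1).
v_2 = A·v_1 = (-3, -4).
v_3 = A·v_2 = (2, 11).
v_4 = A·v_3 = (7, -24).

v_4 = (7, -24)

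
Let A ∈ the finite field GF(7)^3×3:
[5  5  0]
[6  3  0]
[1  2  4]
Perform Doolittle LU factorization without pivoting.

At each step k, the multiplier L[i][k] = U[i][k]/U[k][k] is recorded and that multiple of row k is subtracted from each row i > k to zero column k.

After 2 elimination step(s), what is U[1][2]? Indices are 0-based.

U[1][2] = 0

[col 0] pivot 5
  R1 -= 4*R0 → (0, 4, 0)  (L[1][0] := 4)
  R2 -= 3*R0 → (0, 1, 4)  (L[2][0] := 3)
[col 1] pivot 4
  R2 -= 2*R1 → (0, 0, 4)  (L[2][1] := 2)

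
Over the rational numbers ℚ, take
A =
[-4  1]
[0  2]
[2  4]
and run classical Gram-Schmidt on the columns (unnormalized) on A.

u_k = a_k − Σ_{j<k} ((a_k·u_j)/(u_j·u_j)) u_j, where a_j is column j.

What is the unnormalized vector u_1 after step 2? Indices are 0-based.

u_1 = (9/5, 2, 18/5)

Step 1: u_0 = a_0 = (-4, 0, 2).
Step 2: u_1 = a_1 − (1/5)·u_0 = (9/5, 2, 18/5).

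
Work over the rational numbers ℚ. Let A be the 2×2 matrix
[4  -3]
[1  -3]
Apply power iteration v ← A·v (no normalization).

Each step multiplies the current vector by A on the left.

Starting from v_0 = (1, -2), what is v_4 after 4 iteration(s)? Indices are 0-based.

v_4 = (280, -47)

v_0 = (1, -2).
v_1 = A·v_0 = (10, 7).
v_2 = A·v_1 = (19, -11).
v_3 = A·v_2 = (109, 52).
v_4 = A·v_3 = (280, -47).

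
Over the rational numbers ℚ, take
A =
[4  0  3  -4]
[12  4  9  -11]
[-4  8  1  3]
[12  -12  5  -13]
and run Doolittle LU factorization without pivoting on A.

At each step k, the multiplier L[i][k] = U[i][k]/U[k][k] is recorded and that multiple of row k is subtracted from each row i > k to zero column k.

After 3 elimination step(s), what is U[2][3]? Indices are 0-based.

k=0: U[0][0]=4
  eliminate (1,0): mult=3, new row 1: (0, 4, 0, 1); set L[1][0]=3
  eliminate (2,0): mult=-1, new row 2: (0, 8, 4, -1); set L[2][0]=-1
  eliminate (3,0): mult=3, new row 3: (0, -12, -4, -1); set L[3][0]=3
k=1: U[1][1]=4
  eliminate (2,1): mult=2, new row 2: (0, 0, 4, -3); set L[2][1]=2
  eliminate (3,1): mult=-3, new row 3: (0, 0, -4, 2); set L[3][1]=-3
k=2: U[2][2]=4
  eliminate (3,2): mult=-1, new row 3: (0, 0, 0, -1); set L[3][2]=-1

U[2][3] = -3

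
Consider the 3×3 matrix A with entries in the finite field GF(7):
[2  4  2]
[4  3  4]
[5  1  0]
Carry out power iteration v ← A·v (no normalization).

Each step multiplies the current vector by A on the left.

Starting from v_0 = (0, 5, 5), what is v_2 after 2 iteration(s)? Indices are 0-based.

v_0 = (0, 5, 5).
v_1 = A·v_0 = (2, 0, 5).
v_2 = A·v_1 = (0, 0, 3).

v_2 = (0, 0, 3)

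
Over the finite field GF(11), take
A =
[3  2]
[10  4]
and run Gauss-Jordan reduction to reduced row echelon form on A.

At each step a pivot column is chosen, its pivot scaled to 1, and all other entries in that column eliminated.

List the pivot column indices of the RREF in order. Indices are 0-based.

step 1: normalize row 0 (÷3) = (1, 8)
  row 1: subtract 10×row0 = (0, 1)
step 2: normalize row 1 (÷1) = (0, 1)
  row 0: subtract 8×row1 = (1, 0)

pivot columns: 0, 1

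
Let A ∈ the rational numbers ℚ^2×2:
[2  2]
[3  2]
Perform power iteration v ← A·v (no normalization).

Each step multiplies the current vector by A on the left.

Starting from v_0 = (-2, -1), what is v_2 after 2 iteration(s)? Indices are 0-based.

v_0 = (-2, -1).
v_1 = A·v_0 = (-6, -8).
v_2 = A·v_1 = (-28, -34).

v_2 = (-28, -34)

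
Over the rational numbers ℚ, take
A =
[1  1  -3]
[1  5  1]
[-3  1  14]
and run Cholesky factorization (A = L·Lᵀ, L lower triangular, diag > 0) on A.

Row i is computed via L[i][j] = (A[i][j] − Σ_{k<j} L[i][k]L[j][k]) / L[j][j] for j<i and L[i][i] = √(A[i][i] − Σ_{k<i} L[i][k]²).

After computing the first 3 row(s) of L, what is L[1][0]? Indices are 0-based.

L[1][0] = 1

Step 1: L[0][0] = √(1) = 1.
  L[1][0] = (1) / L[0][0] = 1.
Step 2: L[1][1] = √(4) = 2.
  L[2][0] = (-3) / L[0][0] = -3.
  L[2][1] = (4) / L[1][1] = 2.
Step 3: L[2][2] = √(1) = 1.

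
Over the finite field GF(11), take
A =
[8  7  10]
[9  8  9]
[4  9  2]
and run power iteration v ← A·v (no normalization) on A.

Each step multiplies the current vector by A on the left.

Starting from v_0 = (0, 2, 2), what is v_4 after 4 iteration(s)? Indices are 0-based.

v_4 = (6, 7, 1)

v_0 = (0, 2, 2).
v_1 = A·v_0 = (1, 1, 0).
v_2 = A·v_1 = (4, 6, 2).
v_3 = A·v_2 = (6, 3, 8).
v_4 = A·v_3 = (6, 7, 1).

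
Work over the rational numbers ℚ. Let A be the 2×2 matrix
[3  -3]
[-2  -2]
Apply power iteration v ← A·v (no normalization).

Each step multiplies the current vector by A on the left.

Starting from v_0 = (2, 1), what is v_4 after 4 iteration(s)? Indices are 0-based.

v_4 = (387, 6)

v_0 = (2, 1).
v_1 = A·v_0 = (3, -6).
v_2 = A·v_1 = (27, 6).
v_3 = A·v_2 = (63, -66).
v_4 = A·v_3 = (387, 6).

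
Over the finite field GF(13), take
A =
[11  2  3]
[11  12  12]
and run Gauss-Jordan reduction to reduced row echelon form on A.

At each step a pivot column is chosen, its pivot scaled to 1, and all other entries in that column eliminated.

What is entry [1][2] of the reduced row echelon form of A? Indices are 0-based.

pivot(0,0)=11: scale R0 → (1, 12, 5)
  clear (1,0): R1 −= (11)R0 → (0, 10, 9)
pivot(1,1)=10: scale R1 → (0, 1, 10)
  clear (0,1): R0 −= (12)R1 → (1, 0, 2)

M[1][2] = 10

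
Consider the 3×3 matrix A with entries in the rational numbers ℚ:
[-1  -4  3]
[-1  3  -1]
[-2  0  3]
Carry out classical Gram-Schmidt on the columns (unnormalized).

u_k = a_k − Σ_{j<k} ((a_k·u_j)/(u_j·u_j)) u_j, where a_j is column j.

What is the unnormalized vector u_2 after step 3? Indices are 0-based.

u_2 = (-66/149, -88/149, 77/149)

Step 1: u_0 = a_0 = (-1, -1, -2).
Step 2: u_1 = a_1 − (1/6)·u_0 = (-23/6, 19/6, 1/3).
Step 3: u_2 = a_2 − (-4/3)·u_0 − (-82/149)·u_1 = (-66/149, -88/149, 77/149).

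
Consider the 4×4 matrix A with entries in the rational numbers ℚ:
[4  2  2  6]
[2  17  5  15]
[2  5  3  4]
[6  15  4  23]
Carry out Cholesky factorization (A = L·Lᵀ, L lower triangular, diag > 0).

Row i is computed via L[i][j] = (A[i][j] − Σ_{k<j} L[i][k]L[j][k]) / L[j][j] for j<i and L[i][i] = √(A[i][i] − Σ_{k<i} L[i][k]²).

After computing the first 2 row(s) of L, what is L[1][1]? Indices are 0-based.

Step 1: L[0][0] = √(4) = 2.
  L[1][0] = (2) / L[0][0] = 1.
Step 2: L[1][1] = √(16) = 4.

L[1][1] = 4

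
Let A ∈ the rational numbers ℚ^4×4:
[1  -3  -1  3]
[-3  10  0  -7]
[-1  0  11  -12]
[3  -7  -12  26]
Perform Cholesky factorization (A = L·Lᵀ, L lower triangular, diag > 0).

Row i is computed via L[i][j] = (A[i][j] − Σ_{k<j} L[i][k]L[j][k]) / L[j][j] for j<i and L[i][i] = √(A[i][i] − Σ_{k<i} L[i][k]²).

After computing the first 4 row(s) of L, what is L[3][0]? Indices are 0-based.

Step 1: L[0][0] = √(1) = 1.
  L[1][0] = (-3) / L[0][0] = -3.
Step 2: L[1][1] = √(1) = 1.
  L[2][0] = (-1) / L[0][0] = -1.
  L[2][1] = (-3) / L[1][1] = -3.
Step 3: L[2][2] = √(1) = 1.
  L[3][0] = (3) / L[0][0] = 3.
  L[3][1] = (2) / L[1][1] = 2.
  L[3][2] = (-3) / L[2][2] = -3.
Step 4: L[3][3] = √(4) = 2.

L[3][0] = 3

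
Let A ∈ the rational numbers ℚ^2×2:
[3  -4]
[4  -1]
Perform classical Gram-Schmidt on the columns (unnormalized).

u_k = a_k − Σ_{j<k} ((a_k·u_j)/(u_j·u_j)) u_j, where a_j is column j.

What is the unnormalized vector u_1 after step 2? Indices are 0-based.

u_1 = (-52/25, 39/25)

Step 1: u_0 = a_0 = (3, 4).
Step 2: u_1 = a_1 − (-16/25)·u_0 = (-52/25, 39/25).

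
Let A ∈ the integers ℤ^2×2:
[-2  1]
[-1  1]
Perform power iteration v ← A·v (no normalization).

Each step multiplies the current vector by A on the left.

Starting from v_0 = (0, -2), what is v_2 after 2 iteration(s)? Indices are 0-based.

v_0 = (0, -2).
v_1 = A·v_0 = (-2, -2).
v_2 = A·v_1 = (2, 0).

v_2 = (2, 0)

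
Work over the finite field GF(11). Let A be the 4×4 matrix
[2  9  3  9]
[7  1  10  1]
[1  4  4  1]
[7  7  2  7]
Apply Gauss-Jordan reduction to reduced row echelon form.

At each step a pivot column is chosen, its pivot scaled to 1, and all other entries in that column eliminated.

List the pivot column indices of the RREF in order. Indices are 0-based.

pivot(0,0)=2: scale R0 → (1, 10, 7, 10)
  clear (1,0): R1 −= (7)R0 → (0, 8, 5, 8)
  clear (2,0): R2 −= (1)R0 → (0, 5, 8, 2)
  clear (3,0): R3 −= (7)R0 → (0, 3, 8, 3)
pivot(1,1)=8: scale R1 → (0, 1, 2, 1)
  clear (0,1): R0 −= (10)R1 → (1, 0, 9, 0)
  clear (2,1): R2 −= (5)R1 → (0, 0, 9, 8)
  clear (3,1): R3 −= (3)R1 → (0, 0, 2, 0)
pivot(2,2)=9: scale R2 → (0, 0, 1, 7)
  clear (0,2): R0 −= (9)R2 → (1, 0, 0, 3)
  clear (1,2): R1 −= (2)R2 → (0, 1, 0, 9)
  clear (3,2): R3 −= (2)R2 → (0, 0, 0, 8)
pivot(3,3)=8: scale R3 → (0, 0, 0, 1)
  clear (0,3): R0 −= (3)R3 → (1, 0, 0, 0)
  clear (1,3): R1 −= (9)R3 → (0, 1, 0, 0)
  clear (2,3): R2 −= (7)R3 → (0, 0, 1, 0)

pivot columns: 0, 1, 2, 3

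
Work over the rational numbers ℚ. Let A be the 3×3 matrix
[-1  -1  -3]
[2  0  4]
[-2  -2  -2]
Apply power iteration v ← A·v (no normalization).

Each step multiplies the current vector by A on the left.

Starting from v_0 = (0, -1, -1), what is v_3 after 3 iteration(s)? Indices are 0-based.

v_3 = (12, -56, -8)

v_0 = (0, -1, -1).
v_1 = A·v_0 = (4, -4, 4).
v_2 = A·v_1 = (-12, 24, -8).
v_3 = A·v_2 = (12, -56, -8).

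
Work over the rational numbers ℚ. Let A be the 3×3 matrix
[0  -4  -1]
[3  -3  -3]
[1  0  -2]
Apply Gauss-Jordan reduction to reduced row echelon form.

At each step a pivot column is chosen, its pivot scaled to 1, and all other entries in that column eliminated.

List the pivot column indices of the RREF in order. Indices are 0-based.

pivot columns: 0, 1, 2

pivot(0,0): swap R0↔R1
pivot(0,0)=3: scale R0 → (1, -1, -1)
  clear (2,0): R2 −= (1)R0 → (0, 1, -1)
pivot(1,1)=-4: scale R1 → (0, 1, 1/4)
  clear (0,1): R0 −= (-1)R1 → (1, 0, -3/4)
  clear (2,1): R2 −= (1)R1 → (0, 0, -5/4)
pivot(2,2)=-5/4: scale R2 → (0, 0, 1)
  clear (0,2): R0 −= (-3/4)R2 → (1, 0, 0)
  clear (1,2): R1 −= (1/4)R2 → (0, 1, 0)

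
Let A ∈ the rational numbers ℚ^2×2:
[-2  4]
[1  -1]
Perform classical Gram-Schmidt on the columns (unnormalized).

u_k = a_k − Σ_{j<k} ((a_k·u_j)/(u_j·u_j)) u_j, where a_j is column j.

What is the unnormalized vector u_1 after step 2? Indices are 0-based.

u_1 = (2/5, 4/5)

Step 1: u_0 = a_0 = (-2, 1).
Step 2: u_1 = a_1 − (-9/5)·u_0 = (2/5, 4/5).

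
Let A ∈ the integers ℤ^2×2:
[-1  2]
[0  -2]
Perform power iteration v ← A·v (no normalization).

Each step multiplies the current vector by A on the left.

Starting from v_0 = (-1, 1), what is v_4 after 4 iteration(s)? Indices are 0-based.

v_0 = (-1, 1).
v_1 = A·v_0 = (3, -2).
v_2 = A·v_1 = (-7, 4).
v_3 = A·v_2 = (15, -8).
v_4 = A·v_3 = (-31, 16).

v_4 = (-31, 16)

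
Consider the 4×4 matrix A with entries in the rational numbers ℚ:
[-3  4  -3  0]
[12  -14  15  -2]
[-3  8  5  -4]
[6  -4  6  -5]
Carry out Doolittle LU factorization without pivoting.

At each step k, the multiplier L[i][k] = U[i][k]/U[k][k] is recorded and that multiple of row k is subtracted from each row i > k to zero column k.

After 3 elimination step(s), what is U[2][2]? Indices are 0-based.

U[2][2] = 2

Step 1: pivot at (0,0) is -3.
  row1 ← row1 − (-4)·row0  ⇒  L[1][0]=-4, U row1=(0, 2, 3, -2)
  row2 ← row2 − (1)·row0  ⇒  L[2][0]=1, U row2=(0, 4, 8, -4)
  row3 ← row3 − (-2)·row0  ⇒  L[3][0]=-2, U row3=(0, 4, 0, -5)
Step 2: pivot at (1,1) is 2.
  row2 ← row2 − (2)·row1  ⇒  L[2][1]=2, U row2=(0, 0, 2, 0)
  row3 ← row3 − (2)·row1  ⇒  L[3][1]=2, U row3=(0, 0, -6, -1)
Step 3: pivot at (2,2) is 2.
  row3 ← row3 − (-3)·row2  ⇒  L[3][2]=-3, U row3=(0, 0, 0, -1)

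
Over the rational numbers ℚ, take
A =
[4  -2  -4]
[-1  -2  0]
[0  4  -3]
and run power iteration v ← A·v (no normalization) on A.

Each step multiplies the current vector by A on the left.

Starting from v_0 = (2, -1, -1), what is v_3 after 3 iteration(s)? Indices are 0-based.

v_3 = (256, -32, -65)

v_0 = (2, -1, -1).
v_1 = A·v_0 = (14, 0, -1).
v_2 = A·v_1 = (60, -14, 3).
v_3 = A·v_2 = (256, -32, -65).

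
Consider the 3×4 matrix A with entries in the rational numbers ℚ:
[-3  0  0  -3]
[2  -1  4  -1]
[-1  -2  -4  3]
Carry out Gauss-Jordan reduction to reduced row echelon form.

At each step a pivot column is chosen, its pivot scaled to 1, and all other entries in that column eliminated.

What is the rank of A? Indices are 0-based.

[1] R0 /= -3  ⇒  (1, 0, 0, 1)
     R1 -= 2·R0  ⇒  (0, -1, 4, -3)
     R2 -= -1·R0  ⇒  (0, -2, -4, 4)
[2] R1 /= -1  ⇒  (0, 1, -4, 3)
     R2 -= -2·R1  ⇒  (0, 0, -12, 10)
[3] R2 /= -12  ⇒  (0, 0, 1, -5/6)
     R1 -= -4·R2  ⇒  (0, 1, 0, -1/3)

rank = 3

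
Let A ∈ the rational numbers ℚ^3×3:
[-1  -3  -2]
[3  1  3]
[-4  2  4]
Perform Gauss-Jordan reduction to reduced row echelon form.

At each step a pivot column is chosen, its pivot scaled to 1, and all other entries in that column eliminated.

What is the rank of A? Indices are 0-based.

rank = 3

pivot(0,0)=-1: scale R0 → (1, 3, 2)
  clear (1,0): R1 −= (3)R0 → (0, -8, -3)
  clear (2,0): R2 −= (-4)R0 → (0, 14, 12)
pivot(1,1)=-8: scale R1 → (0, 1, 3/8)
  clear (0,1): R0 −= (3)R1 → (1, 0, 7/8)
  clear (2,1): R2 −= (14)R1 → (0, 0, 27/4)
pivot(2,2)=27/4: scale R2 → (0, 0, 1)
  clear (0,2): R0 −= (7/8)R2 → (1, 0, 0)
  clear (1,2): R1 −= (3/8)R2 → (0, 1, 0)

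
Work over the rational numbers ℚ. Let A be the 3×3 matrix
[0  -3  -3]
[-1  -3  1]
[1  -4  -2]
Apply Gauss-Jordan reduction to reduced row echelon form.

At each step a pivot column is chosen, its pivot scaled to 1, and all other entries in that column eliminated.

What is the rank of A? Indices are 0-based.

step 1: exchange rows 0,1
step 1: normalize row 0 (÷-1) = (1, 3, -1)
  row 2: subtract 1×row0 = (0, -7, -1)
step 2: normalize row 1 (÷-3) = (0, 1, 1)
  row 0: subtract 3×row1 = (1, 0, -4)
  row 2: subtract -7×row1 = (0, 0, 6)
step 3: normalize row 2 (÷6) = (0, 0, 1)
  row 0: subtract -4×row2 = (1, 0, 0)
  row 1: subtract 1×row2 = (0, 1, 0)

rank = 3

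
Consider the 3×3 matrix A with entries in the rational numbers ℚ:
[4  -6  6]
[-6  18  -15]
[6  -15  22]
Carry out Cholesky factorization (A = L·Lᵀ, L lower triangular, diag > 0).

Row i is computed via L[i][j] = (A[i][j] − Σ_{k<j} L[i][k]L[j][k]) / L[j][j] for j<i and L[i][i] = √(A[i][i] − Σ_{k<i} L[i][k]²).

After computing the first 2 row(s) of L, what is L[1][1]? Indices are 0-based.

L[1][1] = 3

Step 1: L[0][0] = √(4) = 2.
  L[1][0] = (-6) / L[0][0] = -3.
Step 2: L[1][1] = √(9) = 3.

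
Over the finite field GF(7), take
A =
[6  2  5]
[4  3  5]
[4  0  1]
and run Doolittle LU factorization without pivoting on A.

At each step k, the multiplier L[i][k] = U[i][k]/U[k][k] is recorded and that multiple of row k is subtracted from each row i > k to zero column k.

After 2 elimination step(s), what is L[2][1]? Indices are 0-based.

k=0: U[0][0]=6
  eliminate (1,0): mult=3, new row 1: (0, 4, 4); set L[1][0]=3
  eliminate (2,0): mult=3, new row 2: (0, 1, 0); set L[2][0]=3
k=1: U[1][1]=4
  eliminate (2,1): mult=2, new row 2: (0, 0, 6); set L[2][1]=2

L[2][1] = 2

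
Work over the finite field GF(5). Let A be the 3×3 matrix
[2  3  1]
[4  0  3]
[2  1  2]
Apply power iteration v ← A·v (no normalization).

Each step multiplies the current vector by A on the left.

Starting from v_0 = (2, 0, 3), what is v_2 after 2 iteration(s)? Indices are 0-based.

v_2 = (0, 3, 1)

v_0 = (2, 0, 3).
v_1 = A·v_0 = (2, 2, 0).
v_2 = A·v_1 = (0, 3, 1).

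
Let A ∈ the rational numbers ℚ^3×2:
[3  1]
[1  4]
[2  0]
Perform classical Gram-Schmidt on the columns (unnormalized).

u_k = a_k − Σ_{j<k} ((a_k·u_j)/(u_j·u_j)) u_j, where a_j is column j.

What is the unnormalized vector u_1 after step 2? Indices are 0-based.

Step 1: u_0 = a_0 = (3, 1, 2).
Step 2: u_1 = a_1 − (1/2)·u_0 = (-1/2, 7/2, -1).

u_1 = (-1/2, 7/2, -1)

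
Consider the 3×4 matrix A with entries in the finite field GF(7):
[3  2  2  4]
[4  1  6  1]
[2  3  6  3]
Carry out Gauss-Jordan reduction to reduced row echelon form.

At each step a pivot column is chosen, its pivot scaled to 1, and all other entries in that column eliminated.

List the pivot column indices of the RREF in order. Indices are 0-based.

step 1: normalize row 0 (÷3) = (1, 3, 3, 6)
  row 1: subtract 4×row0 = (0, 3, 1, 5)
  row 2: subtract 2×row0 = (0, 4, 0, 5)
step 2: normalize row 1 (÷3) = (0, 1, 5, 4)
  row 0: subtract 3×row1 = (1, 0, 2, 1)
  row 2: subtract 4×row1 = (0, 0, 1, 3)
step 3: normalize row 2 (÷1) = (0, 0, 1, 3)
  row 0: subtract 2×row2 = (1, 0, 0, 2)
  row 1: subtract 5×row2 = (0, 1, 0, 3)

pivot columns: 0, 1, 2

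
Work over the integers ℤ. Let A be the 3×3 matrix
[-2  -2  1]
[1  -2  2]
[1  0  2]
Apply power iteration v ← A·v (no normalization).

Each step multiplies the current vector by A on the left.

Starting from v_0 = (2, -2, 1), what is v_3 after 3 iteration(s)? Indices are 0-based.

v_0 = (2, -2, 1).
v_1 = A·v_0 = (1, 8, 4).
v_2 = A·v_1 = (-14, -7, 9).
v_3 = A·v_2 = (51, 18, 4).

v_3 = (51, 18, 4)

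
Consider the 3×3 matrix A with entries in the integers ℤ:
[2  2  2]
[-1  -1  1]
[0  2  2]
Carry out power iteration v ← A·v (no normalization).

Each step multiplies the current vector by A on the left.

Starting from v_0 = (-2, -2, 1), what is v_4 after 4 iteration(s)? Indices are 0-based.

v_4 = (42, -1, 46)

v_0 = (-2, -2, 1).
v_1 = A·v_0 = (-6, 5, -2).
v_2 = A·v_1 = (-6, -1, 6).
v_3 = A·v_2 = (-2, 13, 10).
v_4 = A·v_3 = (42, -1, 46).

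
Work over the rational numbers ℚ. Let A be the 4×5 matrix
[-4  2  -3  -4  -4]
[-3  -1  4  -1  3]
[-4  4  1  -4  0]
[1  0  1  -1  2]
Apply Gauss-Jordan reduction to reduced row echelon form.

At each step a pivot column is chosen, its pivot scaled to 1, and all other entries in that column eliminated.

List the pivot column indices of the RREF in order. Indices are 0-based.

pivot columns: 0, 1, 2, 3

[1] R0 /= -4  ⇒  (1, -1/2, 3/4, 1, 1)
     R1 -= -3·R0  ⇒  (0, -5/2, 25/4, 2, 6)
     R2 -= -4·R0  ⇒  (0, 2, 4, 0, 4)
     R3 -= 1·R0  ⇒  (0, 1/2, 1/4, -2, 1)
[2] R1 /= -5/2  ⇒  (0, 1, -5/2, -4/5, -12/5)
     R0 -= -1/2·R1  ⇒  (1, 0, -1/2, 3/5, -1/5)
     R2 -= 2·R1  ⇒  (0, 0, 9, 8/5, 44/5)
     R3 -= 1/2·R1  ⇒  (0, 0, 3/2, -8/5, 11/5)
[3] R2 /= 9  ⇒  (0, 0, 1, 8/45, 44/45)
     R0 -= -1/2·R2  ⇒  (1, 0, 0, 31/45, 13/45)
     R1 -= -5/2·R2  ⇒  (0, 1, 0, -16/45, 2/45)
     R3 -= 3/2·R2  ⇒  (0, 0, 0, -28/15, 11/15)
[4] R3 /= -28/15  ⇒  (0, 0, 0, 1, -11/28)
     R0 -= 31/45·R3  ⇒  (1, 0, 0, 0, 47/84)
     R1 -= -16/45·R3  ⇒  (0, 1, 0, 0, -2/21)
     R2 -= 8/45·R3  ⇒  (0, 0, 1, 0, 22/21)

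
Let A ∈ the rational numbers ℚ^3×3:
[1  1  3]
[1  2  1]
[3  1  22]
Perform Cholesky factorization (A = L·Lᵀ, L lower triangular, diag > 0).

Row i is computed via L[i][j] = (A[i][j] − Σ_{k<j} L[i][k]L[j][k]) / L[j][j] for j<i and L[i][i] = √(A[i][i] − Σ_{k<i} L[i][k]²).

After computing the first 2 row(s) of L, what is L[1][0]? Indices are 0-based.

L[1][0] = 1

Step 1: L[0][0] = √(1) = 1.
  L[1][0] = (1) / L[0][0] = 1.
Step 2: L[1][1] = √(1) = 1.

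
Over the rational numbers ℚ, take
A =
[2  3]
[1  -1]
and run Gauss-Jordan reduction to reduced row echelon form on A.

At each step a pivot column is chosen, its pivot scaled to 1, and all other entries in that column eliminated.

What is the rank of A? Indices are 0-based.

rank = 2

pivot(0,0)=2: scale R0 → (1, 3/2)
  clear (1,0): R1 −= (1)R0 → (0, -5/2)
pivot(1,1)=-5/2: scale R1 → (0, 1)
  clear (0,1): R0 −= (3/2)R1 → (1, 0)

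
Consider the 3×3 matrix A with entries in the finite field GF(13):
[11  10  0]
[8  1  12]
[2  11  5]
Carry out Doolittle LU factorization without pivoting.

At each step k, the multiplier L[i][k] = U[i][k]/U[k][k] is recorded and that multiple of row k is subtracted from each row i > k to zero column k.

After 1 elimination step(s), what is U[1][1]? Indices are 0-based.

k=0: U[0][0]=11
  eliminate (1,0): mult=9, new row 1: (0, 2, 12); set L[1][0]=9
  eliminate (2,0): mult=12, new row 2: (0, 8, 5); set L[2][0]=12

U[1][1] = 2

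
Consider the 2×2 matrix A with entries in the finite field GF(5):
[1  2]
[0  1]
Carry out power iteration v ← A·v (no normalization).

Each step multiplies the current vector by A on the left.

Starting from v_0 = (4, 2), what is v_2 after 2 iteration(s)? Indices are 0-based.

v_0 = (4, 2).
v_1 = A·v_0 = (3, 2).
v_2 = A·v_1 = (2, 2).

v_2 = (2, 2)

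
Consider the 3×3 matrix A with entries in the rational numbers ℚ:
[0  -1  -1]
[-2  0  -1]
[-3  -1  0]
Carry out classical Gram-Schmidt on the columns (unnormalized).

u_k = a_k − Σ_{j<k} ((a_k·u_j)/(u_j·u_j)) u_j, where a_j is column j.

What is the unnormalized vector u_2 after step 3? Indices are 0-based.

Step 1: u_0 = a_0 = (0, -2, -3).
Step 2: u_1 = a_1 − (3/13)·u_0 = (-1, 6/13, -4/13).
Step 3: u_2 = a_2 − (2/13)·u_0 − (7/17)·u_1 = (-10/17, -15/17, 10/17).

u_2 = (-10/17, -15/17, 10/17)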